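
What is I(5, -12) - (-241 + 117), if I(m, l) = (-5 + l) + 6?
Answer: 113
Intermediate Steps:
I(m, l) = 1 + l
I(5, -12) - (-241 + 117) = (1 - 12) - (-241 + 117) = -11 - 1*(-124) = -11 + 124 = 113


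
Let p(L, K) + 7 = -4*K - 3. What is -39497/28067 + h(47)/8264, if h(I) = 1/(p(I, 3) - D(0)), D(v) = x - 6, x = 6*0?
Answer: -41121885/29221504 ≈ -1.4072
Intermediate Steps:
p(L, K) = -10 - 4*K (p(L, K) = -7 + (-4*K - 3) = -7 + (-3 - 4*K) = -10 - 4*K)
x = 0
D(v) = -6 (D(v) = 0 - 6 = -6)
h(I) = -1/16 (h(I) = 1/((-10 - 4*3) - 1*(-6)) = 1/((-10 - 12) + 6) = 1/(-22 + 6) = 1/(-16) = -1/16)
-39497/28067 + h(47)/8264 = -39497/28067 - 1/16/8264 = -39497*1/28067 - 1/16*1/8264 = -311/221 - 1/132224 = -41121885/29221504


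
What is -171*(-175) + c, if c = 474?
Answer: 30399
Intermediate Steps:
-171*(-175) + c = -171*(-175) + 474 = 29925 + 474 = 30399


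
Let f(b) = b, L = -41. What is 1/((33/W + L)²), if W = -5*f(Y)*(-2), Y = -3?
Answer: 100/177241 ≈ 0.00056420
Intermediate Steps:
W = -30 (W = -5*(-3)*(-2) = 15*(-2) = -30)
1/((33/W + L)²) = 1/((33/(-30) - 41)²) = 1/((33*(-1/30) - 41)²) = 1/((-11/10 - 41)²) = 1/((-421/10)²) = 1/(177241/100) = 100/177241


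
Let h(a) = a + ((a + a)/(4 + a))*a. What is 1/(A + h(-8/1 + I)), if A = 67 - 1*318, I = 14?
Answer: -5/1189 ≈ -0.0042052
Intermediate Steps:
h(a) = a + 2*a**2/(4 + a) (h(a) = a + ((2*a)/(4 + a))*a = a + (2*a/(4 + a))*a = a + 2*a**2/(4 + a))
A = -251 (A = 67 - 318 = -251)
1/(A + h(-8/1 + I)) = 1/(-251 + (-8/1 + 14)*(4 + 3*(-8/1 + 14))/(4 + (-8/1 + 14))) = 1/(-251 + (-8*1 + 14)*(4 + 3*(-8*1 + 14))/(4 + (-8*1 + 14))) = 1/(-251 + (-8 + 14)*(4 + 3*(-8 + 14))/(4 + (-8 + 14))) = 1/(-251 + 6*(4 + 3*6)/(4 + 6)) = 1/(-251 + 6*(4 + 18)/10) = 1/(-251 + 6*(1/10)*22) = 1/(-251 + 66/5) = 1/(-1189/5) = -5/1189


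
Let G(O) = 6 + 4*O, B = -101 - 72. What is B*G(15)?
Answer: -11418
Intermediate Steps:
B = -173
B*G(15) = -173*(6 + 4*15) = -173*(6 + 60) = -173*66 = -11418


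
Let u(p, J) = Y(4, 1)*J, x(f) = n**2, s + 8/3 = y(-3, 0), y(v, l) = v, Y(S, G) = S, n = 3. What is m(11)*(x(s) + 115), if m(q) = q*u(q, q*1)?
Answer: 60016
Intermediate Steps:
s = -17/3 (s = -8/3 - 3 = -17/3 ≈ -5.6667)
x(f) = 9 (x(f) = 3**2 = 9)
u(p, J) = 4*J
m(q) = 4*q**2 (m(q) = q*(4*(q*1)) = q*(4*q) = 4*q**2)
m(11)*(x(s) + 115) = (4*11**2)*(9 + 115) = (4*121)*124 = 484*124 = 60016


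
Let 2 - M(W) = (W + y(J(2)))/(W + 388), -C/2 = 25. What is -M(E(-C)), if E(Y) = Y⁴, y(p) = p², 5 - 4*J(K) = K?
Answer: -100012407/100006208 ≈ -1.0001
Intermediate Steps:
C = -50 (C = -2*25 = -50)
J(K) = 5/4 - K/4
M(W) = 2 - (9/16 + W)/(388 + W) (M(W) = 2 - (W + (5/4 - ¼*2)²)/(W + 388) = 2 - (W + (5/4 - ½)²)/(388 + W) = 2 - (W + (¾)²)/(388 + W) = 2 - (W + 9/16)/(388 + W) = 2 - (9/16 + W)/(388 + W))
-M(E(-C)) = -(12407/16 + (-1*(-50))⁴)/(388 + (-1*(-50))⁴) = -(12407/16 + 50⁴)/(388 + 50⁴) = -(12407/16 + 6250000)/(388 + 6250000) = -100012407/(6250388*16) = -1*100012407/100006208 = -100012407/100006208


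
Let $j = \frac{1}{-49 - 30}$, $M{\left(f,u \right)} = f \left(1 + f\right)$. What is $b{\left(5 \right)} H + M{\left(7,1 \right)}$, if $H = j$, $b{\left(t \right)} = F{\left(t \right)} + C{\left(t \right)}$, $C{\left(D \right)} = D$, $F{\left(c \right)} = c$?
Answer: $\frac{4414}{79} \approx 55.873$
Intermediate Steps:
$b{\left(t \right)} = 2 t$ ($b{\left(t \right)} = t + t = 2 t$)
$j = - \frac{1}{79}$ ($j = \frac{1}{-79} = - \frac{1}{79} \approx -0.012658$)
$H = - \frac{1}{79} \approx -0.012658$
$b{\left(5 \right)} H + M{\left(7,1 \right)} = 2 \cdot 5 \left(- \frac{1}{79}\right) + 7 \left(1 + 7\right) = 10 \left(- \frac{1}{79}\right) + 7 \cdot 8 = - \frac{10}{79} + 56 = \frac{4414}{79}$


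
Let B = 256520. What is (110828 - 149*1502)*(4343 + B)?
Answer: -29469693110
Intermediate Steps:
(110828 - 149*1502)*(4343 + B) = (110828 - 149*1502)*(4343 + 256520) = (110828 - 223798)*260863 = -112970*260863 = -29469693110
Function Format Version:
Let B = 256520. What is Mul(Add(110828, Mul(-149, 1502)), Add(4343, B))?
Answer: -29469693110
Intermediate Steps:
Mul(Add(110828, Mul(-149, 1502)), Add(4343, B)) = Mul(Add(110828, Mul(-149, 1502)), Add(4343, 256520)) = Mul(Add(110828, -223798), 260863) = Mul(-112970, 260863) = -29469693110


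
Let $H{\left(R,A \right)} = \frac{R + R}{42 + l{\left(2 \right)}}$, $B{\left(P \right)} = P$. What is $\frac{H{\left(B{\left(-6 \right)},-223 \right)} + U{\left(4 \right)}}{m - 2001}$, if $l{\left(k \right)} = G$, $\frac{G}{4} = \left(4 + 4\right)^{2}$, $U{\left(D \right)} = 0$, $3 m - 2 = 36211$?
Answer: $- \frac{3}{750215} \approx -3.9989 \cdot 10^{-6}$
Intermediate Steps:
$m = 12071$ ($m = \frac{2}{3} + \frac{1}{3} \cdot 36211 = \frac{2}{3} + \frac{36211}{3} = 12071$)
$G = 256$ ($G = 4 \left(4 + 4\right)^{2} = 4 \cdot 8^{2} = 4 \cdot 64 = 256$)
$l{\left(k \right)} = 256$
$H{\left(R,A \right)} = \frac{R}{149}$ ($H{\left(R,A \right)} = \frac{R + R}{42 + 256} = \frac{2 R}{298} = 2 R \frac{1}{298} = \frac{R}{149}$)
$\frac{H{\left(B{\left(-6 \right)},-223 \right)} + U{\left(4 \right)}}{m - 2001} = \frac{\frac{1}{149} \left(-6\right) + 0}{12071 - 2001} = \frac{- \frac{6}{149} + 0}{10070} = \left(- \frac{6}{149}\right) \frac{1}{10070} = - \frac{3}{750215}$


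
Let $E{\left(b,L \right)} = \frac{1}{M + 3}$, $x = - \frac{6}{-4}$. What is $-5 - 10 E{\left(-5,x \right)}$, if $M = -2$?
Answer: $-15$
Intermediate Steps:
$x = \frac{3}{2}$ ($x = \left(-6\right) \left(- \frac{1}{4}\right) = \frac{3}{2} \approx 1.5$)
$E{\left(b,L \right)} = 1$ ($E{\left(b,L \right)} = \frac{1}{-2 + 3} = 1^{-1} = 1$)
$-5 - 10 E{\left(-5,x \right)} = -5 - 10 = -15$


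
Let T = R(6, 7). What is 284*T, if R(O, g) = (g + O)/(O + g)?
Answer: 284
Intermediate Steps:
R(O, g) = 1 (R(O, g) = (O + g)/(O + g) = 1)
T = 1
284*T = 284*1 = 284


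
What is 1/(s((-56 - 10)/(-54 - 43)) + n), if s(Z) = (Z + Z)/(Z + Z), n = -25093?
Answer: -1/25092 ≈ -3.9853e-5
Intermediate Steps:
s(Z) = 1 (s(Z) = (2*Z)/((2*Z)) = (2*Z)*(1/(2*Z)) = 1)
1/(s((-56 - 10)/(-54 - 43)) + n) = 1/(1 - 25093) = 1/(-25092) = -1/25092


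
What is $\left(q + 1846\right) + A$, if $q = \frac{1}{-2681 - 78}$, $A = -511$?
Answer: $\frac{3683264}{2759} \approx 1335.0$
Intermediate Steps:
$q = - \frac{1}{2759}$ ($q = \frac{1}{-2759} = - \frac{1}{2759} \approx -0.00036245$)
$\left(q + 1846\right) + A = \left(- \frac{1}{2759} + 1846\right) - 511 = \frac{5093113}{2759} - 511 = \frac{3683264}{2759}$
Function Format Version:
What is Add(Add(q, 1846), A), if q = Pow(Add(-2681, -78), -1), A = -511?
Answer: Rational(3683264, 2759) ≈ 1335.0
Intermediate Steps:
q = Rational(-1, 2759) (q = Pow(-2759, -1) = Rational(-1, 2759) ≈ -0.00036245)
Add(Add(q, 1846), A) = Add(Add(Rational(-1, 2759), 1846), -511) = Add(Rational(5093113, 2759), -511) = Rational(3683264, 2759)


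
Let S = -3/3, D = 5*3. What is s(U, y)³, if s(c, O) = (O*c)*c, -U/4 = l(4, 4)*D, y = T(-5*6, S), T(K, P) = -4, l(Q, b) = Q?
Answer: -12230590464000000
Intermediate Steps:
D = 15
S = -1 (S = -3*⅓ = -1)
y = -4
U = -240 (U = -16*15 = -4*60 = -240)
s(c, O) = O*c²
s(U, y)³ = (-4*(-240)²)³ = (-4*57600)³ = (-230400)³ = -12230590464000000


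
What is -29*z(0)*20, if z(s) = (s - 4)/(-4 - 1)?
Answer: -464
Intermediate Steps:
z(s) = ⅘ - s/5 (z(s) = (-4 + s)/(-5) = (-4 + s)*(-⅕) = ⅘ - s/5)
-29*z(0)*20 = -29*(⅘ - ⅕*0)*20 = -29*(⅘ + 0)*20 = -29*⅘*20 = -116/5*20 = -464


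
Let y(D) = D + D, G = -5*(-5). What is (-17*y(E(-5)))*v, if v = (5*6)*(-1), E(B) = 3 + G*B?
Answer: -124440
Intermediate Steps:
G = 25
E(B) = 3 + 25*B
v = -30 (v = 30*(-1) = -30)
y(D) = 2*D
(-17*y(E(-5)))*v = -34*(3 + 25*(-5))*(-30) = -34*(3 - 125)*(-30) = -34*(-122)*(-30) = -17*(-244)*(-30) = 4148*(-30) = -124440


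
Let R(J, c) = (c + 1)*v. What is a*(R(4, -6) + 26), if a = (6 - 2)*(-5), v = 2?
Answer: -320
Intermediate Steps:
a = -20 (a = 4*(-5) = -20)
R(J, c) = 2 + 2*c (R(J, c) = (c + 1)*2 = (1 + c)*2 = 2 + 2*c)
a*(R(4, -6) + 26) = -20*((2 + 2*(-6)) + 26) = -20*((2 - 12) + 26) = -20*(-10 + 26) = -20*16 = -320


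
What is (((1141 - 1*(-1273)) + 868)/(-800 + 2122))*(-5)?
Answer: -8205/661 ≈ -12.413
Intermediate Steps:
(((1141 - 1*(-1273)) + 868)/(-800 + 2122))*(-5) = (((1141 + 1273) + 868)/1322)*(-5) = ((2414 + 868)*(1/1322))*(-5) = (3282*(1/1322))*(-5) = (1641/661)*(-5) = -8205/661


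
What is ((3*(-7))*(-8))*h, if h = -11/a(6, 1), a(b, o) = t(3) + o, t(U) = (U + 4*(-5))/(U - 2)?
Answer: 231/2 ≈ 115.50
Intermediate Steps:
t(U) = (-20 + U)/(-2 + U) (t(U) = (U - 20)/(-2 + U) = (-20 + U)/(-2 + U))
a(b, o) = -17 + o (a(b, o) = (-20 + 3)/(-2 + 3) + o = -17/1 + o = 1*(-17) + o = -17 + o)
h = 11/16 (h = -11/(-17 + 1) = -11/(-16) = -11*(-1/16) = 11/16 ≈ 0.68750)
((3*(-7))*(-8))*h = ((3*(-7))*(-8))*(11/16) = -21*(-8)*(11/16) = 168*(11/16) = 231/2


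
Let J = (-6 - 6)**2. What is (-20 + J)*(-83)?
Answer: -10292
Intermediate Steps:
J = 144 (J = (-12)**2 = 144)
(-20 + J)*(-83) = (-20 + 144)*(-83) = 124*(-83) = -10292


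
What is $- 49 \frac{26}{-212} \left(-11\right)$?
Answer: $- \frac{7007}{106} \approx -66.104$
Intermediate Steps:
$- 49 \frac{26}{-212} \left(-11\right) = - 49 \cdot 26 \left(- \frac{1}{212}\right) \left(-11\right) = \left(-49\right) \left(- \frac{13}{106}\right) \left(-11\right) = \frac{637}{106} \left(-11\right) = - \frac{7007}{106}$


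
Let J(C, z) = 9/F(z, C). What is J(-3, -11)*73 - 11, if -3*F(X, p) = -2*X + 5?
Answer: -84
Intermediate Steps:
F(X, p) = -5/3 + 2*X/3 (F(X, p) = -(-2*X + 5)/3 = -(5 - 2*X)/3 = -5/3 + 2*X/3)
J(C, z) = 9/(-5/3 + 2*z/3)
J(-3, -11)*73 - 11 = (27/(-5 + 2*(-11)))*73 - 11 = (27/(-5 - 22))*73 - 11 = (27/(-27))*73 - 11 = (27*(-1/27))*73 - 11 = -1*73 - 11 = -73 - 11 = -84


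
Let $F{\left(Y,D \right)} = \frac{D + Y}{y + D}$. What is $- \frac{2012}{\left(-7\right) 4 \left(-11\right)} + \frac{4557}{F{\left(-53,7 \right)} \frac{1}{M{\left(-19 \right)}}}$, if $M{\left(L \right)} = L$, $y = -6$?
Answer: $\frac{6643753}{3542} \approx 1875.7$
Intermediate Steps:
$F{\left(Y,D \right)} = \frac{D + Y}{-6 + D}$
$- \frac{2012}{\left(-7\right) 4 \left(-11\right)} + \frac{4557}{F{\left(-53,7 \right)} \frac{1}{M{\left(-19 \right)}}} = - \frac{2012}{\left(-7\right) 4 \left(-11\right)} + \frac{4557}{\frac{7 - 53}{-6 + 7} \frac{1}{-19}} = - \frac{2012}{\left(-28\right) \left(-11\right)} + \frac{4557}{1^{-1} \left(-46\right) \left(- \frac{1}{19}\right)} = - \frac{2012}{308} + \frac{4557}{1 \left(-46\right) \left(- \frac{1}{19}\right)} = \left(-2012\right) \frac{1}{308} + \frac{4557}{\left(-46\right) \left(- \frac{1}{19}\right)} = - \frac{503}{77} + \frac{4557}{\frac{46}{19}} = - \frac{503}{77} + 4557 \cdot \frac{19}{46} = - \frac{503}{77} + \frac{86583}{46} = \frac{6643753}{3542}$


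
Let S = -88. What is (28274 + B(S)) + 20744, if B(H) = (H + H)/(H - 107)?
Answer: 9558686/195 ≈ 49019.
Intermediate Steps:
B(H) = 2*H/(-107 + H) (B(H) = (2*H)/(-107 + H) = 2*H/(-107 + H))
(28274 + B(S)) + 20744 = (28274 + 2*(-88)/(-107 - 88)) + 20744 = (28274 + 2*(-88)/(-195)) + 20744 = (28274 + 2*(-88)*(-1/195)) + 20744 = (28274 + 176/195) + 20744 = 5513606/195 + 20744 = 9558686/195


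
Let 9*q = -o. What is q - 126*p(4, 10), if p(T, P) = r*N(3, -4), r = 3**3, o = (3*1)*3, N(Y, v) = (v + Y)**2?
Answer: -3403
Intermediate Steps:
N(Y, v) = (Y + v)**2
o = 9 (o = 3*3 = 9)
r = 27
q = -1 (q = (-1*9)/9 = (1/9)*(-9) = -1)
p(T, P) = 27 (p(T, P) = 27*(3 - 4)**2 = 27*(-1)**2 = 27*1 = 27)
q - 126*p(4, 10) = -1 - 126*27 = -1 - 3402 = -3403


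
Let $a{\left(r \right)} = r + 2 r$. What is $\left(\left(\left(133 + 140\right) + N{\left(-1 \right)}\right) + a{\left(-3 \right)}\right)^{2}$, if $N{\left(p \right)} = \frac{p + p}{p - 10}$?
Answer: $\frac{8444836}{121} \approx 69792.0$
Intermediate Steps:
$N{\left(p \right)} = \frac{2 p}{-10 + p}$
$a{\left(r \right)} = 3 r$
$\left(\left(\left(133 + 140\right) + N{\left(-1 \right)}\right) + a{\left(-3 \right)}\right)^{2} = \left(\left(\left(133 + 140\right) + 2 \left(-1\right) \frac{1}{-10 - 1}\right) + 3 \left(-3\right)\right)^{2} = \left(\left(273 + 2 \left(-1\right) \frac{1}{-11}\right) - 9\right)^{2} = \left(\left(273 + 2 \left(-1\right) \left(- \frac{1}{11}\right)\right) - 9\right)^{2} = \left(\left(273 + \frac{2}{11}\right) - 9\right)^{2} = \left(\frac{3005}{11} - 9\right)^{2} = \left(\frac{2906}{11}\right)^{2} = \frac{8444836}{121}$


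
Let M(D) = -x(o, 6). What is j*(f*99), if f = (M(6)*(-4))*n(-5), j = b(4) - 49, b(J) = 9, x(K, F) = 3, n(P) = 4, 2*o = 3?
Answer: -190080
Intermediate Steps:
o = 3/2 (o = (½)*3 = 3/2 ≈ 1.5000)
M(D) = -3 (M(D) = -1*3 = -3)
j = -40 (j = 9 - 49 = -40)
f = 48 (f = -3*(-4)*4 = 12*4 = 48)
j*(f*99) = -1920*99 = -40*4752 = -190080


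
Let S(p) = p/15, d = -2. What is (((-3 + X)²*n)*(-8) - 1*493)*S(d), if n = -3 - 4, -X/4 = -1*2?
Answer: -1814/15 ≈ -120.93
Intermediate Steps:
X = 8 (X = -(-4)*2 = -4*(-2) = 8)
n = -7
S(p) = p/15 (S(p) = p*(1/15) = p/15)
(((-3 + X)²*n)*(-8) - 1*493)*S(d) = (((-3 + 8)²*(-7))*(-8) - 1*493)*((1/15)*(-2)) = ((5²*(-7))*(-8) - 493)*(-2/15) = ((25*(-7))*(-8) - 493)*(-2/15) = (-175*(-8) - 493)*(-2/15) = (1400 - 493)*(-2/15) = 907*(-2/15) = -1814/15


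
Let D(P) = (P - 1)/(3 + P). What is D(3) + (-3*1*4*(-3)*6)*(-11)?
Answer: -7127/3 ≈ -2375.7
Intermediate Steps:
D(P) = (-1 + P)/(3 + P)
D(3) + (-3*1*4*(-3)*6)*(-11) = (-1 + 3)/(3 + 3) + (-3*1*4*(-3)*6)*(-11) = 2/6 + (-12*(-3)*6)*(-11) = (⅙)*2 + (-3*(-12)*6)*(-11) = ⅓ + (36*6)*(-11) = ⅓ + 216*(-11) = ⅓ - 2376 = -7127/3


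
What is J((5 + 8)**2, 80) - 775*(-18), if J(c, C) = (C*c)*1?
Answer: 27470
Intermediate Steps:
J(c, C) = C*c
J((5 + 8)**2, 80) - 775*(-18) = 80*(5 + 8)**2 - 775*(-18) = 80*13**2 - 1*(-13950) = 80*169 + 13950 = 13520 + 13950 = 27470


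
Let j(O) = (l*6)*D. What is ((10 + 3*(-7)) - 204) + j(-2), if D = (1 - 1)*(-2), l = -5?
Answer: -215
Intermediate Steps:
D = 0 (D = 0*(-2) = 0)
j(O) = 0 (j(O) = -5*6*0 = -30*0 = 0)
((10 + 3*(-7)) - 204) + j(-2) = ((10 + 3*(-7)) - 204) + 0 = ((10 - 21) - 204) + 0 = (-11 - 204) + 0 = -215 + 0 = -215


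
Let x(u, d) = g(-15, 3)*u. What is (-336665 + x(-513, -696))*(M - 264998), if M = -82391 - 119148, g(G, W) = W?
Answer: 157784679548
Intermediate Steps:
M = -201539
x(u, d) = 3*u
(-336665 + x(-513, -696))*(M - 264998) = (-336665 + 3*(-513))*(-201539 - 264998) = (-336665 - 1539)*(-466537) = -338204*(-466537) = 157784679548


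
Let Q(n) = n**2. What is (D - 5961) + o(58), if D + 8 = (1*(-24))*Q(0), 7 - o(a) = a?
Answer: -6020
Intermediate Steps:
o(a) = 7 - a
D = -8 (D = -8 + (1*(-24))*0**2 = -8 - 24*0 = -8 + 0 = -8)
(D - 5961) + o(58) = (-8 - 5961) + (7 - 1*58) = -5969 + (7 - 58) = -5969 - 51 = -6020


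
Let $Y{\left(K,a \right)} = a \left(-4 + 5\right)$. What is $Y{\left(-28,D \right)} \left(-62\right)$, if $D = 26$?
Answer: $-1612$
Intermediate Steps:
$Y{\left(K,a \right)} = a$ ($Y{\left(K,a \right)} = a 1 = a$)
$Y{\left(-28,D \right)} \left(-62\right) = 26 \left(-62\right) = -1612$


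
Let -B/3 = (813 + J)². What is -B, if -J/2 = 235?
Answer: 352947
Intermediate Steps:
J = -470 (J = -2*235 = -470)
B = -352947 (B = -3*(813 - 470)² = -3*343² = -3*117649 = -352947)
-B = -1*(-352947) = 352947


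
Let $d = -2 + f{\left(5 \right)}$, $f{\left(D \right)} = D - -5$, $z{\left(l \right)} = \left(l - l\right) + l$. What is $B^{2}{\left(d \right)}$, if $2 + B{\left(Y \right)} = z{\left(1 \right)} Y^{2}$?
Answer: $3844$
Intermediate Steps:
$z{\left(l \right)} = l$ ($z{\left(l \right)} = 0 + l = l$)
$f{\left(D \right)} = 5 + D$ ($f{\left(D \right)} = D + 5 = 5 + D$)
$d = 8$ ($d = -2 + \left(5 + 5\right) = -2 + 10 = 8$)
$B{\left(Y \right)} = -2 + Y^{2}$ ($B{\left(Y \right)} = -2 + 1 Y^{2} = -2 + Y^{2}$)
$B^{2}{\left(d \right)} = \left(-2 + 8^{2}\right)^{2} = \left(-2 + 64\right)^{2} = 62^{2} = 3844$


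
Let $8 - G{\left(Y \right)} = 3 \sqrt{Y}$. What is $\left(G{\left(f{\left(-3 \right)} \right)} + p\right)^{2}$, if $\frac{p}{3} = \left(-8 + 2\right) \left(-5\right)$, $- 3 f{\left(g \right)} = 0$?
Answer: $9604$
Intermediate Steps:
$f{\left(g \right)} = 0$ ($f{\left(g \right)} = \left(- \frac{1}{3}\right) 0 = 0$)
$p = 90$ ($p = 3 \left(-8 + 2\right) \left(-5\right) = 3 \left(\left(-6\right) \left(-5\right)\right) = 3 \cdot 30 = 90$)
$G{\left(Y \right)} = 8 - 3 \sqrt{Y}$
$\left(G{\left(f{\left(-3 \right)} \right)} + p\right)^{2} = \left(\left(8 - 3 \sqrt{0}\right) + 90\right)^{2} = \left(\left(8 - 0\right) + 90\right)^{2} = \left(\left(8 + 0\right) + 90\right)^{2} = \left(8 + 90\right)^{2} = 98^{2} = 9604$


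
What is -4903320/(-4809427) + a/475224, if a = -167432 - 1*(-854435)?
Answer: 1878088706987/761851712216 ≈ 2.4652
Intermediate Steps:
a = 687003 (a = -167432 + 854435 = 687003)
-4903320/(-4809427) + a/475224 = -4903320/(-4809427) + 687003/475224 = -4903320*(-1/4809427) + 687003*(1/475224) = 4903320/4809427 + 229001/158408 = 1878088706987/761851712216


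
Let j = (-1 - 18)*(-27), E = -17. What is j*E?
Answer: -8721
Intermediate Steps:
j = 513 (j = -19*(-27) = 513)
j*E = 513*(-17) = -8721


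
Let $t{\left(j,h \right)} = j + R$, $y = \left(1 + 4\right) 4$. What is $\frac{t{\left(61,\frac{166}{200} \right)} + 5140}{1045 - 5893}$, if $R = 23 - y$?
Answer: $- \frac{1301}{1212} \approx -1.0734$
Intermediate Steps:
$y = 20$ ($y = 5 \cdot 4 = 20$)
$R = 3$ ($R = 23 - 20 = 3$)
$t{\left(j,h \right)} = 3 + j$ ($t{\left(j,h \right)} = j + 3 = 3 + j$)
$\frac{t{\left(61,\frac{166}{200} \right)} + 5140}{1045 - 5893} = \frac{\left(3 + 61\right) + 5140}{1045 - 5893} = \frac{64 + 5140}{-4848} = 5204 \left(- \frac{1}{4848}\right) = - \frac{1301}{1212}$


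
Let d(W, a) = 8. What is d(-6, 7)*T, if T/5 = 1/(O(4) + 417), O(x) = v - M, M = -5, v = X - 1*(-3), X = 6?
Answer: 40/431 ≈ 0.092807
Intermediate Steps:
v = 9 (v = 6 - 1*(-3) = 6 + 3 = 9)
O(x) = 14 (O(x) = 9 - 1*(-5) = 9 + 5 = 14)
T = 5/431 (T = 5/(14 + 417) = 5/431 ≈ 0.011601)
d(-6, 7)*T = 8*(5/431) = 40/431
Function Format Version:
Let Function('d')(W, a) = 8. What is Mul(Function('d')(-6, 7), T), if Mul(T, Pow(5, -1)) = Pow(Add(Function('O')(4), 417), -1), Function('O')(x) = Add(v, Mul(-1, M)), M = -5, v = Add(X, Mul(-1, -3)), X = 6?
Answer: Rational(40, 431) ≈ 0.092807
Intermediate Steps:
v = 9 (v = Add(6, Mul(-1, -3)) = Add(6, 3) = 9)
Function('O')(x) = 14 (Function('O')(x) = Add(9, Mul(-1, -5)) = Add(9, 5) = 14)
T = Rational(5, 431) (T = Mul(5, Pow(Add(14, 417), -1)) = Mul(5, Pow(431, -1)) = Mul(5, Rational(1, 431)) = Rational(5, 431) ≈ 0.011601)
Mul(Function('d')(-6, 7), T) = Mul(8, Rational(5, 431)) = Rational(40, 431)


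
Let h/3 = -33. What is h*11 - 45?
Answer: -1134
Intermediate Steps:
h = -99 (h = 3*(-33) = -99)
h*11 - 45 = -99*11 - 45 = -1089 - 45 = -1134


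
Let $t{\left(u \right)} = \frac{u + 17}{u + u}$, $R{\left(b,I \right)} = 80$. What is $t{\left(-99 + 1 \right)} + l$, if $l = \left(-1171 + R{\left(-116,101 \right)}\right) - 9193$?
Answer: $- \frac{2015583}{196} \approx -10284.0$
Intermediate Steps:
$t{\left(u \right)} = \frac{17 + u}{2 u}$
$l = -10284$ ($l = \left(-1171 + 80\right) - 9193 = -1091 - 9193 = -10284$)
$t{\left(-99 + 1 \right)} + l = \frac{17 + \left(-99 + 1\right)}{2 \left(-99 + 1\right)} - 10284 = \frac{17 - 98}{2 \left(-98\right)} - 10284 = \frac{1}{2} \left(- \frac{1}{98}\right) \left(-81\right) - 10284 = \frac{81}{196} - 10284 = - \frac{2015583}{196}$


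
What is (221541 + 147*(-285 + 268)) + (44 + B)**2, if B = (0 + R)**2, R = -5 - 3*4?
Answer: 329931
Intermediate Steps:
R = -17 (R = -5 - 12 = -17)
B = 289 (B = (0 - 17)**2 = (-17)**2 = 289)
(221541 + 147*(-285 + 268)) + (44 + B)**2 = (221541 + 147*(-285 + 268)) + (44 + 289)**2 = (221541 + 147*(-17)) + 333**2 = (221541 - 2499) + 110889 = 219042 + 110889 = 329931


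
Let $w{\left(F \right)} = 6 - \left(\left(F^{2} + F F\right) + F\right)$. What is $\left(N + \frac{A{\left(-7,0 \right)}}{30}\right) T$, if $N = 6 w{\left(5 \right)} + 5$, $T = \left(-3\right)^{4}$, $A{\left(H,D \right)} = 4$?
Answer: $- \frac{116991}{5} \approx -23398.0$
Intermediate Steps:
$T = 81$
$w{\left(F \right)} = 6 - F - 2 F^{2}$ ($w{\left(F \right)} = 6 - \left(\left(F^{2} + F^{2}\right) + F\right) = 6 - \left(2 F^{2} + F\right) = 6 - \left(F + 2 F^{2}\right) = 6 - F - 2 F^{2}$)
$N = -289$ ($N = 6 \left(6 - 5 - 2 \cdot 5^{2}\right) + 5 = 6 \left(6 - 5 - 50\right) + 5 = 6 \left(-49\right) + 5 = -294 + 5 = -289$)
$\left(N + \frac{A{\left(-7,0 \right)}}{30}\right) T = \left(-289 + \frac{4}{30}\right) 81 = \left(-289 + 4 \cdot \frac{1}{30}\right) 81 = \left(-289 + \frac{2}{15}\right) 81 = \left(- \frac{4333}{15}\right) 81 = - \frac{116991}{5}$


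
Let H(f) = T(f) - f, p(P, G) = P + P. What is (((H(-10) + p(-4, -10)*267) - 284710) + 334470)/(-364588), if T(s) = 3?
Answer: -47637/364588 ≈ -0.13066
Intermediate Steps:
p(P, G) = 2*P
H(f) = 3 - f
(((H(-10) + p(-4, -10)*267) - 284710) + 334470)/(-364588) = ((((3 - 1*(-10)) + (2*(-4))*267) - 284710) + 334470)/(-364588) = ((((3 + 10) - 8*267) - 284710) + 334470)*(-1/364588) = (((13 - 2136) - 284710) + 334470)*(-1/364588) = ((-2123 - 284710) + 334470)*(-1/364588) = (-286833 + 334470)*(-1/364588) = 47637*(-1/364588) = -47637/364588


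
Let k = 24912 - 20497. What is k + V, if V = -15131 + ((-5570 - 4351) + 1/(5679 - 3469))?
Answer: -45607769/2210 ≈ -20637.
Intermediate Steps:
k = 4415
V = -55364919/2210 (V = -15131 + (-9921 + 1/2210) = -15131 - 21925409/2210 = -55364919/2210 ≈ -25052.)
k + V = 4415 - 55364919/2210 = -45607769/2210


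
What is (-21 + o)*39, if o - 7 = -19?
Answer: -1287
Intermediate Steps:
o = -12 (o = 7 - 19 = -12)
(-21 + o)*39 = (-21 - 12)*39 = -33*39 = -1287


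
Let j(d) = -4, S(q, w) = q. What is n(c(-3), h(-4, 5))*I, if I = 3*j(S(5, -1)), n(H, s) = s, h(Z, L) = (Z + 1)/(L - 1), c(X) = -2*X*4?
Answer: 9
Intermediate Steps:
c(X) = -8*X
h(Z, L) = (1 + Z)/(-1 + L)
I = -12 (I = 3*(-4) = -12)
n(c(-3), h(-4, 5))*I = ((1 - 4)/(-1 + 5))*(-12) = (-3/4)*(-12) = ((1/4)*(-3))*(-12) = -3/4*(-12) = 9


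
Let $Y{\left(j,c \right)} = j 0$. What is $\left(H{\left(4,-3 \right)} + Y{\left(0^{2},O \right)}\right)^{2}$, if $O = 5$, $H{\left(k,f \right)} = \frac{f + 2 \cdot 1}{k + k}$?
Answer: $\frac{1}{64} \approx 0.015625$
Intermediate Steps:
$H{\left(k,f \right)} = \frac{2 + f}{2 k}$ ($H{\left(k,f \right)} = \frac{f + 2}{2 k} = \left(2 + f\right) \frac{1}{2 k} = \frac{2 + f}{2 k}$)
$Y{\left(j,c \right)} = 0$
$\left(H{\left(4,-3 \right)} + Y{\left(0^{2},O \right)}\right)^{2} = \left(\frac{2 - 3}{2 \cdot 4} + 0\right)^{2} = \left(\frac{1}{2} \cdot \frac{1}{4} \left(-1\right) + 0\right)^{2} = \left(- \frac{1}{8} + 0\right)^{2} = \left(- \frac{1}{8}\right)^{2} = \frac{1}{64}$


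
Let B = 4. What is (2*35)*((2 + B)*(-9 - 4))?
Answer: -5460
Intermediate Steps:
(2*35)*((2 + B)*(-9 - 4)) = (2*35)*((2 + 4)*(-9 - 4)) = 70*(6*(-13)) = 70*(-78) = -5460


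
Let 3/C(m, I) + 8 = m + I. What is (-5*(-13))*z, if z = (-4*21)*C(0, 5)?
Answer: 5460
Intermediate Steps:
C(m, I) = 3/(-8 + I + m) (C(m, I) = 3/(-8 + (m + I)) = 3/(-8 + (I + m)) = 3/(-8 + I + m))
z = 84 (z = (-4*21)*(3/(-8 + 5 + 0)) = -252/(-3) = -252*(-1)/3 = -84*(-1) = 84)
(-5*(-13))*z = -5*(-13)*84 = 65*84 = 5460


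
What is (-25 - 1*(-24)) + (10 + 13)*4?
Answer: 91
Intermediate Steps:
(-25 - 1*(-24)) + (10 + 13)*4 = (-25 + 24) + 23*4 = -1 + 92 = 91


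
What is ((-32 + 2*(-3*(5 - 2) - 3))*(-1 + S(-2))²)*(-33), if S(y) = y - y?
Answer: 1848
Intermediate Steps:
S(y) = 0
((-32 + 2*(-3*(5 - 2) - 3))*(-1 + S(-2))²)*(-33) = ((-32 + 2*(-3*(5 - 2) - 3))*(-1 + 0)²)*(-33) = ((-32 + 2*(-3*3 - 3))*(-1)²)*(-33) = ((-32 + 2*(-9 - 3))*1)*(-33) = ((-32 + 2*(-12))*1)*(-33) = ((-32 - 24)*1)*(-33) = -56*1*(-33) = -56*(-33) = 1848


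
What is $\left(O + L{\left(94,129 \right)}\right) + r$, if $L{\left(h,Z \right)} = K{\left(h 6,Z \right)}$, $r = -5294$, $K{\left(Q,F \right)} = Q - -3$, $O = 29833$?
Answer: $25106$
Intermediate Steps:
$K{\left(Q,F \right)} = 3 + Q$ ($K{\left(Q,F \right)} = Q + 3 = 3 + Q$)
$L{\left(h,Z \right)} = 3 + 6 h$ ($L{\left(h,Z \right)} = 3 + h 6 = 3 + 6 h$)
$\left(O + L{\left(94,129 \right)}\right) + r = \left(29833 + \left(3 + 6 \cdot 94\right)\right) - 5294 = \left(29833 + \left(3 + 564\right)\right) - 5294 = \left(29833 + 567\right) - 5294 = 30400 - 5294 = 25106$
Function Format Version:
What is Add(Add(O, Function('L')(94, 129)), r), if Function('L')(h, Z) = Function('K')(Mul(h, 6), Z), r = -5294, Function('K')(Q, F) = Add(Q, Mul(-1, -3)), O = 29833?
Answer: 25106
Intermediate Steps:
Function('K')(Q, F) = Add(3, Q) (Function('K')(Q, F) = Add(Q, 3) = Add(3, Q))
Function('L')(h, Z) = Add(3, Mul(6, h)) (Function('L')(h, Z) = Add(3, Mul(h, 6)) = Add(3, Mul(6, h)))
Add(Add(O, Function('L')(94, 129)), r) = Add(Add(29833, Add(3, Mul(6, 94))), -5294) = Add(Add(29833, Add(3, 564)), -5294) = Add(Add(29833, 567), -5294) = Add(30400, -5294) = 25106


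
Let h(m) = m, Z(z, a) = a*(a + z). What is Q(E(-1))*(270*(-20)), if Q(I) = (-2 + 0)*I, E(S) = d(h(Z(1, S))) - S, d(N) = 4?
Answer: 54000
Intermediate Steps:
E(S) = 4 - S
Q(I) = -2*I
Q(E(-1))*(270*(-20)) = (-2*(4 - 1*(-1)))*(270*(-20)) = -2*(4 + 1)*(-5400) = -2*5*(-5400) = -10*(-5400) = 54000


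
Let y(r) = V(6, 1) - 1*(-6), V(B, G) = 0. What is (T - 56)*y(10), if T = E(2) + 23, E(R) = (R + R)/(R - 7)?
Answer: -1014/5 ≈ -202.80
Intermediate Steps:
E(R) = 2*R/(-7 + R) (E(R) = (2*R)/(-7 + R) = 2*R/(-7 + R))
y(r) = 6 (y(r) = 0 - 1*(-6) = 0 + 6 = 6)
T = 111/5 (T = 2*2/(-7 + 2) + 23 = 2*2/(-5) + 23 = 2*2*(-⅕) + 23 = -⅘ + 23 = 111/5 ≈ 22.200)
(T - 56)*y(10) = (111/5 - 56)*6 = -169/5*6 = -1014/5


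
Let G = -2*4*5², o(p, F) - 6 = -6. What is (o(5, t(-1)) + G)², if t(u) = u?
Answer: 40000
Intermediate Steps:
o(p, F) = 0 (o(p, F) = 6 - 6 = 0)
G = -200 (G = -8*25 = -200)
(o(5, t(-1)) + G)² = (0 - 200)² = (-200)² = 40000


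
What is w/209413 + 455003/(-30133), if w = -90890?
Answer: -1606923469/103446589 ≈ -15.534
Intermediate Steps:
w/209413 + 455003/(-30133) = -90890/209413 + 455003/(-30133) = -90890*1/209413 + 455003*(-1/30133) = -1490/3433 - 455003/30133 = -1606923469/103446589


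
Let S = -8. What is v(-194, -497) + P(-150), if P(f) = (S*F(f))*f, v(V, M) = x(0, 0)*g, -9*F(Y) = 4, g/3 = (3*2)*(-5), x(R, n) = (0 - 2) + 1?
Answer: -1330/3 ≈ -443.33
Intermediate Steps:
x(R, n) = -1 (x(R, n) = -2 + 1 = -1)
g = -90 (g = 3*((3*2)*(-5)) = 3*(6*(-5)) = 3*(-30) = -90)
F(Y) = -4/9 (F(Y) = -1/9*4 = -4/9)
v(V, M) = 90 (v(V, M) = -1*(-90) = 90)
P(f) = 32*f/9 (P(f) = (-8*(-4/9))*f = 32*f/9)
v(-194, -497) + P(-150) = 90 + (32/9)*(-150) = 90 - 1600/3 = -1330/3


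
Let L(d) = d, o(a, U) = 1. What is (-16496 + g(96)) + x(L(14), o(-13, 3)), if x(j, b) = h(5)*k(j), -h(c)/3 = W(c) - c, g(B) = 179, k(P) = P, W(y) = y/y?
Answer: -16149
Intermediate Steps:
W(y) = 1
h(c) = -3 + 3*c (h(c) = -3*(1 - c) = -3 + 3*c)
x(j, b) = 12*j (x(j, b) = (-3 + 3*5)*j = (-3 + 15)*j = 12*j)
(-16496 + g(96)) + x(L(14), o(-13, 3)) = (-16496 + 179) + 12*14 = -16317 + 168 = -16149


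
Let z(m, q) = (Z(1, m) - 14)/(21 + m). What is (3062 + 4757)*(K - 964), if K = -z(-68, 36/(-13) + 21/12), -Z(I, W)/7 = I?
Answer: -354427451/47 ≈ -7.5410e+6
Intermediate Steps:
Z(I, W) = -7*I
z(m, q) = -21/(21 + m) (z(m, q) = (-7*1 - 14)/(21 + m) = (-7 - 14)/(21 + m) = -21/(21 + m))
K = -21/47 (K = -(-21)/(21 - 68) = -(-21)/(-47) = -(-21)*(-1)/47 = -1*21/47 = -21/47 ≈ -0.44681)
(3062 + 4757)*(K - 964) = (3062 + 4757)*(-21/47 - 964) = 7819*(-45329/47) = -354427451/47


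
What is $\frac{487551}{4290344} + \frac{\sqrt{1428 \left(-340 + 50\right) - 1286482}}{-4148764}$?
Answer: $\frac{487551}{4290344} - \frac{i \sqrt{1700602}}{4148764} \approx 0.11364 - 0.00031433 i$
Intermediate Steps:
$\frac{487551}{4290344} + \frac{\sqrt{1428 \left(-340 + 50\right) - 1286482}}{-4148764} = 487551 \cdot \frac{1}{4290344} + \sqrt{1428 \left(-290\right) - 1286482} \left(- \frac{1}{4148764}\right) = \frac{487551}{4290344} + \sqrt{-414120 - 1286482} \left(- \frac{1}{4148764}\right) = \frac{487551}{4290344} + \sqrt{-1700602} \left(- \frac{1}{4148764}\right) = \frac{487551}{4290344} + i \sqrt{1700602} \left(- \frac{1}{4148764}\right) = \frac{487551}{4290344} - \frac{i \sqrt{1700602}}{4148764}$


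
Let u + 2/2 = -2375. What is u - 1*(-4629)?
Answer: 2253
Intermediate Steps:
u = -2376 (u = -1 - 2375 = -2376)
u - 1*(-4629) = -2376 - 1*(-4629) = -2376 + 4629 = 2253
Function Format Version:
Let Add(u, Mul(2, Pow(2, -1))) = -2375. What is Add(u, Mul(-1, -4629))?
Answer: 2253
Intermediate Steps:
u = -2376 (u = Add(-1, -2375) = -2376)
Add(u, Mul(-1, -4629)) = Add(-2376, Mul(-1, -4629)) = Add(-2376, 4629) = 2253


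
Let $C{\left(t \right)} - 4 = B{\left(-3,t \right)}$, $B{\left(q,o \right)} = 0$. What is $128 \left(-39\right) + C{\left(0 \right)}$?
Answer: $-4988$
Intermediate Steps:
$C{\left(t \right)} = 4$ ($C{\left(t \right)} = 4 + 0 = 4$)
$128 \left(-39\right) + C{\left(0 \right)} = 128 \left(-39\right) + 4 = -4992 + 4 = -4988$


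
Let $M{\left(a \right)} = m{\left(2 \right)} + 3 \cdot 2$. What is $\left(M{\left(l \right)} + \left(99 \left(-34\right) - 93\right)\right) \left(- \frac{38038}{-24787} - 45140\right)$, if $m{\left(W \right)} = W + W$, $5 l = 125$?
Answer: $\frac{551271970394}{3541} \approx 1.5568 \cdot 10^{8}$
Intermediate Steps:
$l = 25$ ($l = \frac{1}{5} \cdot 125 = 25$)
$m{\left(W \right)} = 2 W$
$M{\left(a \right)} = 10$ ($M{\left(a \right)} = 2 \cdot 2 + 3 \cdot 2 = 4 + 6 = 10$)
$\left(M{\left(l \right)} + \left(99 \left(-34\right) - 93\right)\right) \left(- \frac{38038}{-24787} - 45140\right) = \left(10 + \left(99 \left(-34\right) - 93\right)\right) \left(- \frac{38038}{-24787} - 45140\right) = \left(10 - 3459\right) \left(\left(-38038\right) \left(- \frac{1}{24787}\right) - 45140\right) = \left(10 - 3459\right) \left(\frac{5434}{3541} - 45140\right) = \left(-3449\right) \left(- \frac{159835306}{3541}\right) = \frac{551271970394}{3541}$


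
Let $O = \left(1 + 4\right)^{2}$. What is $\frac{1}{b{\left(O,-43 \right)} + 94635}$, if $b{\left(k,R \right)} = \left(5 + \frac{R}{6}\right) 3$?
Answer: $\frac{2}{189257} \approx 1.0568 \cdot 10^{-5}$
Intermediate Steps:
$O = 25$ ($O = 5^{2} = 25$)
$b{\left(k,R \right)} = 15 + \frac{R}{2}$ ($b{\left(k,R \right)} = \left(5 + R \frac{1}{6}\right) 3 = \left(5 + \frac{R}{6}\right) 3 = 15 + \frac{R}{2}$)
$\frac{1}{b{\left(O,-43 \right)} + 94635} = \frac{1}{\left(15 + \frac{1}{2} \left(-43\right)\right) + 94635} = \frac{1}{\left(15 - \frac{43}{2}\right) + 94635} = \frac{1}{- \frac{13}{2} + 94635} = \frac{1}{\frac{189257}{2}} = \frac{2}{189257}$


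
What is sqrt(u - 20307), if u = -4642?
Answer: I*sqrt(24949) ≈ 157.95*I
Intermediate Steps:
sqrt(u - 20307) = sqrt(-4642 - 20307) = sqrt(-24949) = I*sqrt(24949)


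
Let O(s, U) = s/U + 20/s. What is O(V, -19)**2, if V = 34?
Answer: 150544/104329 ≈ 1.4430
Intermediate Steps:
O(s, U) = 20/s + s/U
O(V, -19)**2 = (20/34 + 34/(-19))**2 = (20*(1/34) + 34*(-1/19))**2 = (10/17 - 34/19)**2 = (-388/323)**2 = 150544/104329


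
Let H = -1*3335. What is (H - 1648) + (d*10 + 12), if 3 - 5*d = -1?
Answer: -4963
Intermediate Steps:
d = 4/5 (d = 3/5 - 1/5*(-1) = 3/5 + 1/5 = 4/5 ≈ 0.80000)
H = -3335
(H - 1648) + (d*10 + 12) = (-3335 - 1648) + ((4/5)*10 + 12) = -4983 + (8 + 12) = -4983 + 20 = -4963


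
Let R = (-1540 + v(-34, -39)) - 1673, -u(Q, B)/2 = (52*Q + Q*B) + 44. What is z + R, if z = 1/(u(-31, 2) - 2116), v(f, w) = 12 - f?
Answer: -3623047/1144 ≈ -3167.0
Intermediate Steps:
u(Q, B) = -88 - 104*Q - 2*B*Q (u(Q, B) = -2*((52*Q + Q*B) + 44) = -2*((52*Q + B*Q) + 44) = -2*(44 + 52*Q + B*Q) = -88 - 104*Q - 2*B*Q)
z = 1/1144 (z = 1/((-88 - 104*(-31) - 2*2*(-31)) - 2116) = 1/((-88 + 3224 + 124) - 2116) = 1/(3260 - 2116) = 1/1144 ≈ 0.00087413)
R = -3167 (R = (-1540 + (12 - 1*(-34))) - 1673 = (-1540 + (12 + 34)) - 1673 = (-1540 + 46) - 1673 = -1494 - 1673 = -3167)
z + R = 1/1144 - 3167 = -3623047/1144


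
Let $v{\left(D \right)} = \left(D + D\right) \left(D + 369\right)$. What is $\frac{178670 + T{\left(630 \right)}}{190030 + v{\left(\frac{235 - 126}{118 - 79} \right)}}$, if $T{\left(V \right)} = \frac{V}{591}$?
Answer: $\frac{5353646220}{5756273611} \approx 0.93005$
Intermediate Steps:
$T{\left(V \right)} = \frac{V}{591}$ ($T{\left(V \right)} = V \frac{1}{591} = \frac{V}{591}$)
$v{\left(D \right)} = 2 D \left(369 + D\right)$
$\frac{178670 + T{\left(630 \right)}}{190030 + v{\left(\frac{235 - 126}{118 - 79} \right)}} = \frac{178670 + \frac{1}{591} \cdot 630}{190030 + 2 \frac{235 - 126}{118 - 79} \left(369 + \frac{235 - 126}{118 - 79}\right)} = \frac{178670 + \frac{210}{197}}{190030 + 2 \cdot \frac{109}{39} \left(369 + \frac{109}{39}\right)} = \frac{35198200}{197 \left(190030 + 2 \cdot 109 \cdot \frac{1}{39} \left(369 + 109 \cdot \frac{1}{39}\right)\right)} = \frac{35198200}{197 \left(190030 + 2 \cdot \frac{109}{39} \left(369 + \frac{109}{39}\right)\right)} = \frac{35198200}{197 \left(190030 + 2 \cdot \frac{109}{39} \cdot \frac{14500}{39}\right)} = \frac{35198200}{197 \left(190030 + \frac{3161000}{1521}\right)} = \frac{35198200}{197 \cdot \frac{292196630}{1521}} = \frac{35198200}{197} \cdot \frac{1521}{292196630} = \frac{5353646220}{5756273611}$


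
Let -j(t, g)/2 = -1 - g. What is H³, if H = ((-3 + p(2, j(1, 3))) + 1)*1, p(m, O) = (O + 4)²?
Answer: 2863288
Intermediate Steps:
j(t, g) = 2 + 2*g (j(t, g) = -2*(-1 - g) = 2 + 2*g)
p(m, O) = (4 + O)²
H = 142 (H = ((-3 + (4 + (2 + 2*3))²) + 1)*1 = ((-3 + (4 + (2 + 6))²) + 1)*1 = ((-3 + (4 + 8)²) + 1)*1 = ((-3 + 12²) + 1)*1 = ((-3 + 144) + 1)*1 = (141 + 1)*1 = 142*1 = 142)
H³ = 142³ = 2863288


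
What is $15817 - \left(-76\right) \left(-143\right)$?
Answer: $4949$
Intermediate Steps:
$15817 - \left(-76\right) \left(-143\right) = 15817 - 10868 = 4949$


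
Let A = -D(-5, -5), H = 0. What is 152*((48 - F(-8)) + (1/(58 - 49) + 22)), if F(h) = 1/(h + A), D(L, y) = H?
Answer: 96083/9 ≈ 10676.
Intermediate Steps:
D(L, y) = 0
A = 0 (A = -1*0 = 0)
F(h) = 1/h (F(h) = 1/(h + 0) = 1/h)
152*((48 - F(-8)) + (1/(58 - 49) + 22)) = 152*((48 - 1/(-8)) + (1/(58 - 49) + 22)) = 152*((48 - 1*(-⅛)) + (1/9 + 22)) = 152*((48 + ⅛) + (⅑ + 22)) = 152*(385/8 + 199/9) = 152*(5057/72) = 96083/9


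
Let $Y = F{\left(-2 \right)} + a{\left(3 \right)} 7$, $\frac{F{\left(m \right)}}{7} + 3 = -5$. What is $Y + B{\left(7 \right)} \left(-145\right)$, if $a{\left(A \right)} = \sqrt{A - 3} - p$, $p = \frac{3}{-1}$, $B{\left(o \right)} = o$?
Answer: $-1050$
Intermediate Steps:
$F{\left(m \right)} = -56$ ($F{\left(m \right)} = -21 + 7 \left(-5\right) = -21 - 35 = -56$)
$p = -3$ ($p = 3 \left(-1\right) = -3$)
$a{\left(A \right)} = 3 + \sqrt{-3 + A}$ ($a{\left(A \right)} = \sqrt{A - 3} - -3 = \sqrt{-3 + A} + 3 = 3 + \sqrt{-3 + A}$)
$Y = -35$ ($Y = -56 + \left(3 + \sqrt{-3 + 3}\right) 7 = -56 + \left(3 + \sqrt{0}\right) 7 = -56 + \left(3 + 0\right) 7 = -56 + 3 \cdot 7 = -56 + 21 = -35$)
$Y + B{\left(7 \right)} \left(-145\right) = -35 + 7 \left(-145\right) = -35 - 1015 = -1050$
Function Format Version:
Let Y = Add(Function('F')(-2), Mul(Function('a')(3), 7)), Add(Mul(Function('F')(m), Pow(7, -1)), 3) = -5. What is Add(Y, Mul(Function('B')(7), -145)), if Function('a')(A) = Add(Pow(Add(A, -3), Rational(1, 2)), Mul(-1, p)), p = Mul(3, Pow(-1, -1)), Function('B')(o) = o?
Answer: -1050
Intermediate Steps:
Function('F')(m) = -56 (Function('F')(m) = Add(-21, Mul(7, -5)) = Add(-21, -35) = -56)
p = -3 (p = Mul(3, -1) = -3)
Function('a')(A) = Add(3, Pow(Add(-3, A), Rational(1, 2))) (Function('a')(A) = Add(Pow(Add(A, -3), Rational(1, 2)), Mul(-1, -3)) = Add(Pow(Add(-3, A), Rational(1, 2)), 3) = Add(3, Pow(Add(-3, A), Rational(1, 2))))
Y = -35 (Y = Add(-56, Mul(Add(3, Pow(Add(-3, 3), Rational(1, 2))), 7)) = Add(-56, Mul(Add(3, Pow(0, Rational(1, 2))), 7)) = Add(-56, Mul(Add(3, 0), 7)) = Add(-56, Mul(3, 7)) = Add(-56, 21) = -35)
Add(Y, Mul(Function('B')(7), -145)) = Add(-35, Mul(7, -145)) = Add(-35, -1015) = -1050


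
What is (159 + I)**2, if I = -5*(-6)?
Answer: 35721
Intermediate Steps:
I = 30
(159 + I)**2 = (159 + 30)**2 = 189**2 = 35721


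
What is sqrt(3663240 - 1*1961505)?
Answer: sqrt(1701735) ≈ 1304.5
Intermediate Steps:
sqrt(3663240 - 1*1961505) = sqrt(3663240 - 1961505) = sqrt(1701735)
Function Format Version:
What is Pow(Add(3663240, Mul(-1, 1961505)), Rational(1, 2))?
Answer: Pow(1701735, Rational(1, 2)) ≈ 1304.5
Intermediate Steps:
Pow(Add(3663240, Mul(-1, 1961505)), Rational(1, 2)) = Pow(Add(3663240, -1961505), Rational(1, 2)) = Pow(1701735, Rational(1, 2))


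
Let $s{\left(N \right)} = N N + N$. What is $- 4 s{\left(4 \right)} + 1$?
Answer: $-79$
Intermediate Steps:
$s{\left(N \right)} = N + N^{2}$ ($s{\left(N \right)} = N^{2} + N = N + N^{2}$)
$- 4 s{\left(4 \right)} + 1 = - 4 \cdot 4 \left(1 + 4\right) + 1 = - 4 \cdot 4 \cdot 5 + 1 = \left(-4\right) 20 + 1 = -80 + 1 = -79$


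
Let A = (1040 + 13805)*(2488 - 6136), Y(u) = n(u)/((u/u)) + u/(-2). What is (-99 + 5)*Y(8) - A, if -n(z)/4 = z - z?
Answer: 54154936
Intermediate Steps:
n(z) = 0 (n(z) = -4*(z - z) = -4*0 = 0)
Y(u) = -u/2 (Y(u) = 0/((u/u)) + u/(-2) = 0/1 + u*(-½) = 0*1 - u/2 = 0 - u/2 = -u/2)
A = -54154560 (A = 14845*(-3648) = -54154560)
(-99 + 5)*Y(8) - A = (-99 + 5)*(-½*8) - 1*(-54154560) = -94*(-4) + 54154560 = 376 + 54154560 = 54154936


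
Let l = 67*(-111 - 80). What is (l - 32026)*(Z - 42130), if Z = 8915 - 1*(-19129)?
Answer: 631376778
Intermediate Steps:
l = -12797 (l = 67*(-191) = -12797)
Z = 28044 (Z = 8915 + 19129 = 28044)
(l - 32026)*(Z - 42130) = (-12797 - 32026)*(28044 - 42130) = -44823*(-14086) = 631376778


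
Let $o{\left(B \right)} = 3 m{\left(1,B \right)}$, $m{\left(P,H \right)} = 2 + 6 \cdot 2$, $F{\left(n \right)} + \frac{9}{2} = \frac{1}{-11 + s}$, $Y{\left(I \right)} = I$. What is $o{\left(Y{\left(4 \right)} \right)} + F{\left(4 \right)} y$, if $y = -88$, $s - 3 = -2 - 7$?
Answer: $\frac{7534}{17} \approx 443.18$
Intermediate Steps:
$s = -6$ ($s = 3 - 9 = -6$)
$F{\left(n \right)} = - \frac{155}{34}$ ($F{\left(n \right)} = - \frac{9}{2} + \frac{1}{-11 - 6} = - \frac{9}{2} + \frac{1}{-17} = - \frac{9}{2} - \frac{1}{17} = - \frac{155}{34}$)
$m{\left(P,H \right)} = 14$ ($m{\left(P,H \right)} = 2 + 12 = 14$)
$o{\left(B \right)} = 42$ ($o{\left(B \right)} = 3 \cdot 14 = 42$)
$o{\left(Y{\left(4 \right)} \right)} + F{\left(4 \right)} y = 42 - - \frac{6820}{17} = 42 + \frac{6820}{17} = \frac{7534}{17}$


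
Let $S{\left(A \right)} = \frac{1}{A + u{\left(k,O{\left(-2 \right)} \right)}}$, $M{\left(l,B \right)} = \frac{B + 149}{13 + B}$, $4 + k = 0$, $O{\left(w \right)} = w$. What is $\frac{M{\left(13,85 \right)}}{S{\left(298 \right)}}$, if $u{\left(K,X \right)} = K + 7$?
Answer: $\frac{5031}{7} \approx 718.71$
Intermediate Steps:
$k = -4$ ($k = -4 + 0 = -4$)
$u{\left(K,X \right)} = 7 + K$
$M{\left(l,B \right)} = \frac{149 + B}{13 + B}$
$S{\left(A \right)} = \frac{1}{3 + A}$ ($S{\left(A \right)} = \frac{1}{A + \left(7 - 4\right)} = \frac{1}{A + 3} = \frac{1}{3 + A}$)
$\frac{M{\left(13,85 \right)}}{S{\left(298 \right)}} = \frac{\frac{1}{13 + 85} \left(149 + 85\right)}{\frac{1}{3 + 298}} = \frac{\frac{1}{98} \cdot 234}{\frac{1}{301}} = \frac{1}{98} \cdot 234 \frac{1}{\frac{1}{301}} = \frac{117}{49} \cdot 301 = \frac{5031}{7}$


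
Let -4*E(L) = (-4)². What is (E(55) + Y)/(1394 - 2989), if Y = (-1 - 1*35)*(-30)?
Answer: -1076/1595 ≈ -0.67461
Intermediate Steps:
E(L) = -4 (E(L) = -¼*(-4)² = -¼*16 = -4)
Y = 1080 (Y = (-1 - 35)*(-30) = -36*(-30) = 1080)
(E(55) + Y)/(1394 - 2989) = (-4 + 1080)/(1394 - 2989) = 1076/(-1595) = 1076*(-1/1595) = -1076/1595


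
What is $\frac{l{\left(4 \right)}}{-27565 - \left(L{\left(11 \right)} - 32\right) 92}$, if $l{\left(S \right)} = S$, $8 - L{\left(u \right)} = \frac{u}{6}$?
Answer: $- \frac{12}{75565} \approx -0.0001588$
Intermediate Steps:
$L{\left(u \right)} = 8 - \frac{u}{6}$
$\frac{l{\left(4 \right)}}{-27565 - \left(L{\left(11 \right)} - 32\right) 92} = \frac{4}{-27565 - \left(\left(8 - \frac{11}{6}\right) - 32\right) 92} = \frac{4}{-27565 - \left(\frac{37}{6} - 32\right) 92} = \frac{4}{-27565 - \left(- \frac{155}{6}\right) 92} = \frac{4}{-27565 - - \frac{7130}{3}} = \frac{4}{-27565 + \frac{7130}{3}} = \frac{4}{- \frac{75565}{3}} = 4 \left(- \frac{3}{75565}\right) = - \frac{12}{75565}$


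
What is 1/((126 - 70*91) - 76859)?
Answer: -1/83103 ≈ -1.2033e-5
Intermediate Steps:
1/((126 - 70*91) - 76859) = 1/((126 - 6370) - 76859) = 1/(-6244 - 76859) = 1/(-83103) = -1/83103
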